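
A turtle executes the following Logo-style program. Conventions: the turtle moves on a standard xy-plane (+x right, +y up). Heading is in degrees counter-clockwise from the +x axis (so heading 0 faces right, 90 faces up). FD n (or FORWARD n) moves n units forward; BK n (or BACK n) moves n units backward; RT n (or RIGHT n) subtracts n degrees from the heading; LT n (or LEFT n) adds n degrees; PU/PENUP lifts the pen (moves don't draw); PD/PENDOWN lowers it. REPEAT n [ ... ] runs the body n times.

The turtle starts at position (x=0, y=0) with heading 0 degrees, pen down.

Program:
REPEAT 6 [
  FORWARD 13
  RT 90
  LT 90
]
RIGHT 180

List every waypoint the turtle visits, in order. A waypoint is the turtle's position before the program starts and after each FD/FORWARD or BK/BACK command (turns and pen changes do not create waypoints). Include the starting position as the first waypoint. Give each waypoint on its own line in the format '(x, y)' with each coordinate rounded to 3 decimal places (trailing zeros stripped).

Executing turtle program step by step:
Start: pos=(0,0), heading=0, pen down
REPEAT 6 [
  -- iteration 1/6 --
  FD 13: (0,0) -> (13,0) [heading=0, draw]
  RT 90: heading 0 -> 270
  LT 90: heading 270 -> 0
  -- iteration 2/6 --
  FD 13: (13,0) -> (26,0) [heading=0, draw]
  RT 90: heading 0 -> 270
  LT 90: heading 270 -> 0
  -- iteration 3/6 --
  FD 13: (26,0) -> (39,0) [heading=0, draw]
  RT 90: heading 0 -> 270
  LT 90: heading 270 -> 0
  -- iteration 4/6 --
  FD 13: (39,0) -> (52,0) [heading=0, draw]
  RT 90: heading 0 -> 270
  LT 90: heading 270 -> 0
  -- iteration 5/6 --
  FD 13: (52,0) -> (65,0) [heading=0, draw]
  RT 90: heading 0 -> 270
  LT 90: heading 270 -> 0
  -- iteration 6/6 --
  FD 13: (65,0) -> (78,0) [heading=0, draw]
  RT 90: heading 0 -> 270
  LT 90: heading 270 -> 0
]
RT 180: heading 0 -> 180
Final: pos=(78,0), heading=180, 6 segment(s) drawn
Waypoints (7 total):
(0, 0)
(13, 0)
(26, 0)
(39, 0)
(52, 0)
(65, 0)
(78, 0)

Answer: (0, 0)
(13, 0)
(26, 0)
(39, 0)
(52, 0)
(65, 0)
(78, 0)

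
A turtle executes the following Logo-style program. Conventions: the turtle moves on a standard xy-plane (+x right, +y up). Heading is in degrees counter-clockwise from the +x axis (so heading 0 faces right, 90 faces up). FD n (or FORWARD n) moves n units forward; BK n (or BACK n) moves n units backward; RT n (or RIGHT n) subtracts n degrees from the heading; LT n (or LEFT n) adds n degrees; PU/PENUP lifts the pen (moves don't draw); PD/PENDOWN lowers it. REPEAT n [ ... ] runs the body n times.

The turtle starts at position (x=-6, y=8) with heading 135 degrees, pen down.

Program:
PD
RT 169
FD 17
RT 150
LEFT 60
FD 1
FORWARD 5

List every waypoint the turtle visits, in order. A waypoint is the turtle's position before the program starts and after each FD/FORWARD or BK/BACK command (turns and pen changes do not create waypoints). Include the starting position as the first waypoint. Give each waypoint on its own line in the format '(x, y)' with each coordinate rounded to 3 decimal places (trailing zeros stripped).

Executing turtle program step by step:
Start: pos=(-6,8), heading=135, pen down
PD: pen down
RT 169: heading 135 -> 326
FD 17: (-6,8) -> (8.094,-1.506) [heading=326, draw]
RT 150: heading 326 -> 176
LT 60: heading 176 -> 236
FD 1: (8.094,-1.506) -> (7.534,-2.335) [heading=236, draw]
FD 5: (7.534,-2.335) -> (4.738,-6.481) [heading=236, draw]
Final: pos=(4.738,-6.481), heading=236, 3 segment(s) drawn
Waypoints (4 total):
(-6, 8)
(8.094, -1.506)
(7.534, -2.335)
(4.738, -6.481)

Answer: (-6, 8)
(8.094, -1.506)
(7.534, -2.335)
(4.738, -6.481)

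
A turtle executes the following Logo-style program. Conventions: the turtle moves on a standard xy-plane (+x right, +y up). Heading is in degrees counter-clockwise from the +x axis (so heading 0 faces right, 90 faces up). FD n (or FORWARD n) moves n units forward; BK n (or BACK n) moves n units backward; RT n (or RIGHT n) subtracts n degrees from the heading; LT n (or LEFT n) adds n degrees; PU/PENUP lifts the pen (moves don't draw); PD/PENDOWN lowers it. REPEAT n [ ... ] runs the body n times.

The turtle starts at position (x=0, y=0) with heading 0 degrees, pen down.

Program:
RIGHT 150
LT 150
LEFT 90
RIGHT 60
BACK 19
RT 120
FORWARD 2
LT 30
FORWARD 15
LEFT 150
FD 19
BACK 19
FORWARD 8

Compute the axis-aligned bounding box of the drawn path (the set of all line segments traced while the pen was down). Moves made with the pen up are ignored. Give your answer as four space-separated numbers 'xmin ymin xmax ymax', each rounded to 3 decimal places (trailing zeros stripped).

Executing turtle program step by step:
Start: pos=(0,0), heading=0, pen down
RT 150: heading 0 -> 210
LT 150: heading 210 -> 0
LT 90: heading 0 -> 90
RT 60: heading 90 -> 30
BK 19: (0,0) -> (-16.454,-9.5) [heading=30, draw]
RT 120: heading 30 -> 270
FD 2: (-16.454,-9.5) -> (-16.454,-11.5) [heading=270, draw]
LT 30: heading 270 -> 300
FD 15: (-16.454,-11.5) -> (-8.954,-24.49) [heading=300, draw]
LT 150: heading 300 -> 90
FD 19: (-8.954,-24.49) -> (-8.954,-5.49) [heading=90, draw]
BK 19: (-8.954,-5.49) -> (-8.954,-24.49) [heading=90, draw]
FD 8: (-8.954,-24.49) -> (-8.954,-16.49) [heading=90, draw]
Final: pos=(-8.954,-16.49), heading=90, 6 segment(s) drawn

Segment endpoints: x in {-16.454, -8.954, -8.954, 0}, y in {-24.49, -16.49, -11.5, -9.5, -5.49, 0}
xmin=-16.454, ymin=-24.49, xmax=0, ymax=0

Answer: -16.454 -24.49 0 0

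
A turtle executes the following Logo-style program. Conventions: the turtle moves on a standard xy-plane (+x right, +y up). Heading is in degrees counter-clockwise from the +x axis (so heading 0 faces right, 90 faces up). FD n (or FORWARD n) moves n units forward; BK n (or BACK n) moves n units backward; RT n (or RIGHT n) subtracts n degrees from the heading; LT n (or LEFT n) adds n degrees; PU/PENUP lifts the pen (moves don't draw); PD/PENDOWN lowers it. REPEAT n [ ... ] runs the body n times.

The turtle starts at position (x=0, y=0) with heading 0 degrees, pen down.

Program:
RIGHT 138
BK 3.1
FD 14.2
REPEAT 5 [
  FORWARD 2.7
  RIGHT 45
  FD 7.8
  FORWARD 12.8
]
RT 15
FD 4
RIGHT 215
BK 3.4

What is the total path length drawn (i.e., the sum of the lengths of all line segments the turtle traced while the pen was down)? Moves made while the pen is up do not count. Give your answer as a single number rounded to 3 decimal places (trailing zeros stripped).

Executing turtle program step by step:
Start: pos=(0,0), heading=0, pen down
RT 138: heading 0 -> 222
BK 3.1: (0,0) -> (2.304,2.074) [heading=222, draw]
FD 14.2: (2.304,2.074) -> (-8.249,-7.427) [heading=222, draw]
REPEAT 5 [
  -- iteration 1/5 --
  FD 2.7: (-8.249,-7.427) -> (-10.255,-9.234) [heading=222, draw]
  RT 45: heading 222 -> 177
  FD 7.8: (-10.255,-9.234) -> (-18.045,-8.826) [heading=177, draw]
  FD 12.8: (-18.045,-8.826) -> (-30.827,-8.156) [heading=177, draw]
  -- iteration 2/5 --
  FD 2.7: (-30.827,-8.156) -> (-33.523,-8.015) [heading=177, draw]
  RT 45: heading 177 -> 132
  FD 7.8: (-33.523,-8.015) -> (-38.743,-2.218) [heading=132, draw]
  FD 12.8: (-38.743,-2.218) -> (-47.308,7.294) [heading=132, draw]
  -- iteration 3/5 --
  FD 2.7: (-47.308,7.294) -> (-49.114,9.301) [heading=132, draw]
  RT 45: heading 132 -> 87
  FD 7.8: (-49.114,9.301) -> (-48.706,17.09) [heading=87, draw]
  FD 12.8: (-48.706,17.09) -> (-48.036,29.872) [heading=87, draw]
  -- iteration 4/5 --
  FD 2.7: (-48.036,29.872) -> (-47.895,32.569) [heading=87, draw]
  RT 45: heading 87 -> 42
  FD 7.8: (-47.895,32.569) -> (-42.098,37.788) [heading=42, draw]
  FD 12.8: (-42.098,37.788) -> (-32.586,46.353) [heading=42, draw]
  -- iteration 5/5 --
  FD 2.7: (-32.586,46.353) -> (-30.58,48.16) [heading=42, draw]
  RT 45: heading 42 -> 357
  FD 7.8: (-30.58,48.16) -> (-22.79,47.751) [heading=357, draw]
  FD 12.8: (-22.79,47.751) -> (-10.008,47.081) [heading=357, draw]
]
RT 15: heading 357 -> 342
FD 4: (-10.008,47.081) -> (-6.204,45.845) [heading=342, draw]
RT 215: heading 342 -> 127
BK 3.4: (-6.204,45.845) -> (-4.157,43.13) [heading=127, draw]
Final: pos=(-4.157,43.13), heading=127, 19 segment(s) drawn

Segment lengths:
  seg 1: (0,0) -> (2.304,2.074), length = 3.1
  seg 2: (2.304,2.074) -> (-8.249,-7.427), length = 14.2
  seg 3: (-8.249,-7.427) -> (-10.255,-9.234), length = 2.7
  seg 4: (-10.255,-9.234) -> (-18.045,-8.826), length = 7.8
  seg 5: (-18.045,-8.826) -> (-30.827,-8.156), length = 12.8
  seg 6: (-30.827,-8.156) -> (-33.523,-8.015), length = 2.7
  seg 7: (-33.523,-8.015) -> (-38.743,-2.218), length = 7.8
  seg 8: (-38.743,-2.218) -> (-47.308,7.294), length = 12.8
  seg 9: (-47.308,7.294) -> (-49.114,9.301), length = 2.7
  seg 10: (-49.114,9.301) -> (-48.706,17.09), length = 7.8
  seg 11: (-48.706,17.09) -> (-48.036,29.872), length = 12.8
  seg 12: (-48.036,29.872) -> (-47.895,32.569), length = 2.7
  seg 13: (-47.895,32.569) -> (-42.098,37.788), length = 7.8
  seg 14: (-42.098,37.788) -> (-32.586,46.353), length = 12.8
  seg 15: (-32.586,46.353) -> (-30.58,48.16), length = 2.7
  seg 16: (-30.58,48.16) -> (-22.79,47.751), length = 7.8
  seg 17: (-22.79,47.751) -> (-10.008,47.081), length = 12.8
  seg 18: (-10.008,47.081) -> (-6.204,45.845), length = 4
  seg 19: (-6.204,45.845) -> (-4.157,43.13), length = 3.4
Total = 141.2

Answer: 141.2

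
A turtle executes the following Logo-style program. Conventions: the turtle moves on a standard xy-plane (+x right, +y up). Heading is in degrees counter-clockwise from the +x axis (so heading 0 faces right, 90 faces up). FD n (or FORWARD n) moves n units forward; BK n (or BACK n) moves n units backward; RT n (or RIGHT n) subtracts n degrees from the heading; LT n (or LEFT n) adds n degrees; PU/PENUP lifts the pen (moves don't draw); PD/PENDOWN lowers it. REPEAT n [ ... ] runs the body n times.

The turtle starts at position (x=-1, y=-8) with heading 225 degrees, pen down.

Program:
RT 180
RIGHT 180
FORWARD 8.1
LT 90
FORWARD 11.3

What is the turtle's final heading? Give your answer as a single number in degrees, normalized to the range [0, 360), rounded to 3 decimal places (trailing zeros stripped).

Executing turtle program step by step:
Start: pos=(-1,-8), heading=225, pen down
RT 180: heading 225 -> 45
RT 180: heading 45 -> 225
FD 8.1: (-1,-8) -> (-6.728,-13.728) [heading=225, draw]
LT 90: heading 225 -> 315
FD 11.3: (-6.728,-13.728) -> (1.263,-21.718) [heading=315, draw]
Final: pos=(1.263,-21.718), heading=315, 2 segment(s) drawn

Answer: 315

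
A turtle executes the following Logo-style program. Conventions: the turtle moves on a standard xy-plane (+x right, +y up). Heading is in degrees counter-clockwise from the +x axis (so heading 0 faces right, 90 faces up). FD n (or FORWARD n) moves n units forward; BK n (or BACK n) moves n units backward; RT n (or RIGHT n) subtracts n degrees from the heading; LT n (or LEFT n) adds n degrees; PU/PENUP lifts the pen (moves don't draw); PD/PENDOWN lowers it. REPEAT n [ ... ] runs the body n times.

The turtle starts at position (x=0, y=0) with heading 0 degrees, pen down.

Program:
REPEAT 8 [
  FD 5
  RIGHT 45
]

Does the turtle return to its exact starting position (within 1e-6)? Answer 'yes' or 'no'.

Answer: yes

Derivation:
Executing turtle program step by step:
Start: pos=(0,0), heading=0, pen down
REPEAT 8 [
  -- iteration 1/8 --
  FD 5: (0,0) -> (5,0) [heading=0, draw]
  RT 45: heading 0 -> 315
  -- iteration 2/8 --
  FD 5: (5,0) -> (8.536,-3.536) [heading=315, draw]
  RT 45: heading 315 -> 270
  -- iteration 3/8 --
  FD 5: (8.536,-3.536) -> (8.536,-8.536) [heading=270, draw]
  RT 45: heading 270 -> 225
  -- iteration 4/8 --
  FD 5: (8.536,-8.536) -> (5,-12.071) [heading=225, draw]
  RT 45: heading 225 -> 180
  -- iteration 5/8 --
  FD 5: (5,-12.071) -> (0,-12.071) [heading=180, draw]
  RT 45: heading 180 -> 135
  -- iteration 6/8 --
  FD 5: (0,-12.071) -> (-3.536,-8.536) [heading=135, draw]
  RT 45: heading 135 -> 90
  -- iteration 7/8 --
  FD 5: (-3.536,-8.536) -> (-3.536,-3.536) [heading=90, draw]
  RT 45: heading 90 -> 45
  -- iteration 8/8 --
  FD 5: (-3.536,-3.536) -> (0,0) [heading=45, draw]
  RT 45: heading 45 -> 0
]
Final: pos=(0,0), heading=0, 8 segment(s) drawn

Start position: (0, 0)
Final position: (0, 0)
Distance = 0; < 1e-6 -> CLOSED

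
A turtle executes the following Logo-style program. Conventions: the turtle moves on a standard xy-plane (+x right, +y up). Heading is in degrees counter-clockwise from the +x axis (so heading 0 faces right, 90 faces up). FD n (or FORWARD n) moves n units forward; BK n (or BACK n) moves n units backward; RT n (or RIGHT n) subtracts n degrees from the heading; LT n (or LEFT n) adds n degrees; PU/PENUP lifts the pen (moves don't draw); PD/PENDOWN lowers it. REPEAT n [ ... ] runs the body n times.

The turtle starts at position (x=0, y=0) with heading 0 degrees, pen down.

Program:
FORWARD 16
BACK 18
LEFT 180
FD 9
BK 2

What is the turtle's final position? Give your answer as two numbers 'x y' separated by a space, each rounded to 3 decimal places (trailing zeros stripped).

Executing turtle program step by step:
Start: pos=(0,0), heading=0, pen down
FD 16: (0,0) -> (16,0) [heading=0, draw]
BK 18: (16,0) -> (-2,0) [heading=0, draw]
LT 180: heading 0 -> 180
FD 9: (-2,0) -> (-11,0) [heading=180, draw]
BK 2: (-11,0) -> (-9,0) [heading=180, draw]
Final: pos=(-9,0), heading=180, 4 segment(s) drawn

Answer: -9 0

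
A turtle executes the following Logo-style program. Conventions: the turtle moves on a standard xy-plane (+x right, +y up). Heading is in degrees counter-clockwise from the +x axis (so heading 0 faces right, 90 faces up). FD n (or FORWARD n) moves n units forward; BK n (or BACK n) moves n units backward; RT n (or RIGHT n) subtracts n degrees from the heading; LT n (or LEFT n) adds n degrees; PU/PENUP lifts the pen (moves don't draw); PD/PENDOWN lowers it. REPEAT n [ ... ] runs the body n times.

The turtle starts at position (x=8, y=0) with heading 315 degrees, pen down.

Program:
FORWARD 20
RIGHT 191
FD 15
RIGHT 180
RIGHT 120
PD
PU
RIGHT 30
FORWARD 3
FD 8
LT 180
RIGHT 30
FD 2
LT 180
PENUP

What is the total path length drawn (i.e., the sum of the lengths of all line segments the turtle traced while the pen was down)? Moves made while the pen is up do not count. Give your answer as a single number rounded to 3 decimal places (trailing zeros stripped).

Answer: 35

Derivation:
Executing turtle program step by step:
Start: pos=(8,0), heading=315, pen down
FD 20: (8,0) -> (22.142,-14.142) [heading=315, draw]
RT 191: heading 315 -> 124
FD 15: (22.142,-14.142) -> (13.754,-1.707) [heading=124, draw]
RT 180: heading 124 -> 304
RT 120: heading 304 -> 184
PD: pen down
PU: pen up
RT 30: heading 184 -> 154
FD 3: (13.754,-1.707) -> (11.058,-0.391) [heading=154, move]
FD 8: (11.058,-0.391) -> (3.868,3.116) [heading=154, move]
LT 180: heading 154 -> 334
RT 30: heading 334 -> 304
FD 2: (3.868,3.116) -> (4.986,1.457) [heading=304, move]
LT 180: heading 304 -> 124
PU: pen up
Final: pos=(4.986,1.457), heading=124, 2 segment(s) drawn

Segment lengths:
  seg 1: (8,0) -> (22.142,-14.142), length = 20
  seg 2: (22.142,-14.142) -> (13.754,-1.707), length = 15
Total = 35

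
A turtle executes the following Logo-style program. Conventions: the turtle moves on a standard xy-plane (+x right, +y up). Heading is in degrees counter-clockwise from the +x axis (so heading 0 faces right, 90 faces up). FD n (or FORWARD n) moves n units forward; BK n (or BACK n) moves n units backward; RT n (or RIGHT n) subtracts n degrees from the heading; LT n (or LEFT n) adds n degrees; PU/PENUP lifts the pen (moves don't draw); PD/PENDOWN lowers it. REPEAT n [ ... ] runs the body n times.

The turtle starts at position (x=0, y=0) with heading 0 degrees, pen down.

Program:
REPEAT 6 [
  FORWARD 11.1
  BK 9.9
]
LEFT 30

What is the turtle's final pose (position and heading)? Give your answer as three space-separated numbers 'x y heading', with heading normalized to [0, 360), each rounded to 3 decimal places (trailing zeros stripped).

Answer: 7.2 0 30

Derivation:
Executing turtle program step by step:
Start: pos=(0,0), heading=0, pen down
REPEAT 6 [
  -- iteration 1/6 --
  FD 11.1: (0,0) -> (11.1,0) [heading=0, draw]
  BK 9.9: (11.1,0) -> (1.2,0) [heading=0, draw]
  -- iteration 2/6 --
  FD 11.1: (1.2,0) -> (12.3,0) [heading=0, draw]
  BK 9.9: (12.3,0) -> (2.4,0) [heading=0, draw]
  -- iteration 3/6 --
  FD 11.1: (2.4,0) -> (13.5,0) [heading=0, draw]
  BK 9.9: (13.5,0) -> (3.6,0) [heading=0, draw]
  -- iteration 4/6 --
  FD 11.1: (3.6,0) -> (14.7,0) [heading=0, draw]
  BK 9.9: (14.7,0) -> (4.8,0) [heading=0, draw]
  -- iteration 5/6 --
  FD 11.1: (4.8,0) -> (15.9,0) [heading=0, draw]
  BK 9.9: (15.9,0) -> (6,0) [heading=0, draw]
  -- iteration 6/6 --
  FD 11.1: (6,0) -> (17.1,0) [heading=0, draw]
  BK 9.9: (17.1,0) -> (7.2,0) [heading=0, draw]
]
LT 30: heading 0 -> 30
Final: pos=(7.2,0), heading=30, 12 segment(s) drawn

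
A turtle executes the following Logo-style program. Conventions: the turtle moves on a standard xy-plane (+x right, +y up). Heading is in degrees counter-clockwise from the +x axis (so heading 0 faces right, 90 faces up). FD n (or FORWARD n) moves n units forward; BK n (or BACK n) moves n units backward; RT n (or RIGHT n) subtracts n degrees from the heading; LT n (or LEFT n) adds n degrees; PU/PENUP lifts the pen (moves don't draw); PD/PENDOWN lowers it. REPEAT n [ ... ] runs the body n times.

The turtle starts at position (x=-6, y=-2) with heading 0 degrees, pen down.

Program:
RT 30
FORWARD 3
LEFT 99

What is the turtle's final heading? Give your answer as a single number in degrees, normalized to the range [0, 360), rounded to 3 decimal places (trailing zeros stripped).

Executing turtle program step by step:
Start: pos=(-6,-2), heading=0, pen down
RT 30: heading 0 -> 330
FD 3: (-6,-2) -> (-3.402,-3.5) [heading=330, draw]
LT 99: heading 330 -> 69
Final: pos=(-3.402,-3.5), heading=69, 1 segment(s) drawn

Answer: 69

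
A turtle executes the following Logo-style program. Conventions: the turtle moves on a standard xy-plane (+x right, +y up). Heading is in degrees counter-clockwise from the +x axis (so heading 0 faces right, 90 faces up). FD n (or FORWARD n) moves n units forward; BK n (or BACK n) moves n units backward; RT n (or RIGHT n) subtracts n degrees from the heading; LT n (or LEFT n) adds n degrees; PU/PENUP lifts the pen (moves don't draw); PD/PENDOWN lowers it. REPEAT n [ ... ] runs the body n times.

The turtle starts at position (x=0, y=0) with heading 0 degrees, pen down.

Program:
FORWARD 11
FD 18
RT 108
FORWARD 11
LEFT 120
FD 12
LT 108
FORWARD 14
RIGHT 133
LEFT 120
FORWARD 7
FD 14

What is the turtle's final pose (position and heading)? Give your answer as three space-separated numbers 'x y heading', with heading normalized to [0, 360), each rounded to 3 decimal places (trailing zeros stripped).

Answer: 24.199 24.24 107

Derivation:
Executing turtle program step by step:
Start: pos=(0,0), heading=0, pen down
FD 11: (0,0) -> (11,0) [heading=0, draw]
FD 18: (11,0) -> (29,0) [heading=0, draw]
RT 108: heading 0 -> 252
FD 11: (29,0) -> (25.601,-10.462) [heading=252, draw]
LT 120: heading 252 -> 12
FD 12: (25.601,-10.462) -> (37.339,-7.967) [heading=12, draw]
LT 108: heading 12 -> 120
FD 14: (37.339,-7.967) -> (30.339,4.158) [heading=120, draw]
RT 133: heading 120 -> 347
LT 120: heading 347 -> 107
FD 7: (30.339,4.158) -> (28.292,10.852) [heading=107, draw]
FD 14: (28.292,10.852) -> (24.199,24.24) [heading=107, draw]
Final: pos=(24.199,24.24), heading=107, 7 segment(s) drawn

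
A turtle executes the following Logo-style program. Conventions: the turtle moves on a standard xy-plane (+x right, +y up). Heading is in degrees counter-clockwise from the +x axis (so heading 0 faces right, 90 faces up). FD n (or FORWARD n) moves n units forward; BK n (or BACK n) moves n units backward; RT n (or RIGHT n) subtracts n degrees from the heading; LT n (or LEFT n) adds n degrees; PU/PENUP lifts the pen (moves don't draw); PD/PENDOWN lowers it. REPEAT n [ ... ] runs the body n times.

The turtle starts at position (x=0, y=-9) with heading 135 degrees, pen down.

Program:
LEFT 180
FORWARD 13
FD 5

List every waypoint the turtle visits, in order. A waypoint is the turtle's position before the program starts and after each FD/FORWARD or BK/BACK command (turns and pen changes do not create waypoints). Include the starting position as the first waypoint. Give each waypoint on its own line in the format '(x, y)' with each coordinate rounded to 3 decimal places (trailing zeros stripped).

Executing turtle program step by step:
Start: pos=(0,-9), heading=135, pen down
LT 180: heading 135 -> 315
FD 13: (0,-9) -> (9.192,-18.192) [heading=315, draw]
FD 5: (9.192,-18.192) -> (12.728,-21.728) [heading=315, draw]
Final: pos=(12.728,-21.728), heading=315, 2 segment(s) drawn
Waypoints (3 total):
(0, -9)
(9.192, -18.192)
(12.728, -21.728)

Answer: (0, -9)
(9.192, -18.192)
(12.728, -21.728)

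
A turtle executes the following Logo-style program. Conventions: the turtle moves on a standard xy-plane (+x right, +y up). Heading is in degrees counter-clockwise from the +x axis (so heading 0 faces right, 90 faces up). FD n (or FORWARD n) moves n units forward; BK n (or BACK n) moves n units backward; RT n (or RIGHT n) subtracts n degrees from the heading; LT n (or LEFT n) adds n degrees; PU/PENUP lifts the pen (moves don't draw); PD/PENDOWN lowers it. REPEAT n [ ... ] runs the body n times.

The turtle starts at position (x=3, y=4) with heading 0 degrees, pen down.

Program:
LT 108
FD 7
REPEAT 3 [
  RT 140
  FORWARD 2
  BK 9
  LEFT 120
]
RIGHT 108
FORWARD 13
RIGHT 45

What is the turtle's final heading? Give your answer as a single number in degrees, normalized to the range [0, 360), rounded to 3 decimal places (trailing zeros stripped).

Answer: 255

Derivation:
Executing turtle program step by step:
Start: pos=(3,4), heading=0, pen down
LT 108: heading 0 -> 108
FD 7: (3,4) -> (0.837,10.657) [heading=108, draw]
REPEAT 3 [
  -- iteration 1/3 --
  RT 140: heading 108 -> 328
  FD 2: (0.837,10.657) -> (2.533,9.598) [heading=328, draw]
  BK 9: (2.533,9.598) -> (-5.099,14.367) [heading=328, draw]
  LT 120: heading 328 -> 88
  -- iteration 2/3 --
  RT 140: heading 88 -> 308
  FD 2: (-5.099,14.367) -> (-3.868,12.791) [heading=308, draw]
  BK 9: (-3.868,12.791) -> (-9.409,19.883) [heading=308, draw]
  LT 120: heading 308 -> 68
  -- iteration 3/3 --
  RT 140: heading 68 -> 288
  FD 2: (-9.409,19.883) -> (-8.791,17.981) [heading=288, draw]
  BK 9: (-8.791,17.981) -> (-11.572,26.54) [heading=288, draw]
  LT 120: heading 288 -> 48
]
RT 108: heading 48 -> 300
FD 13: (-11.572,26.54) -> (-5.072,15.282) [heading=300, draw]
RT 45: heading 300 -> 255
Final: pos=(-5.072,15.282), heading=255, 8 segment(s) drawn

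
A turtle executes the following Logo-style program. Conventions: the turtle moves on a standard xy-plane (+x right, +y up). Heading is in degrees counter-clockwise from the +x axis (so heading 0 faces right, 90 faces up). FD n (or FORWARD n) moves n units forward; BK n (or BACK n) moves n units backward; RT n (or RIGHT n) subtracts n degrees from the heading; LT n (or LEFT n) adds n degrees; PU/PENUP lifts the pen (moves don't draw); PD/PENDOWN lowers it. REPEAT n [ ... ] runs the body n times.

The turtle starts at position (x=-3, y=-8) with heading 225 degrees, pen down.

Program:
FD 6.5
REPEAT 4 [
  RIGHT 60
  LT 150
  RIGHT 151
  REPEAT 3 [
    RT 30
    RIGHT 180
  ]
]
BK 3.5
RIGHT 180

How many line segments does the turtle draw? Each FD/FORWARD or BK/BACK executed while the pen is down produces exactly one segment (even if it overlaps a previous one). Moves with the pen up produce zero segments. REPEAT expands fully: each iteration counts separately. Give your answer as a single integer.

Executing turtle program step by step:
Start: pos=(-3,-8), heading=225, pen down
FD 6.5: (-3,-8) -> (-7.596,-12.596) [heading=225, draw]
REPEAT 4 [
  -- iteration 1/4 --
  RT 60: heading 225 -> 165
  LT 150: heading 165 -> 315
  RT 151: heading 315 -> 164
  REPEAT 3 [
    -- iteration 1/3 --
    RT 30: heading 164 -> 134
    RT 180: heading 134 -> 314
    -- iteration 2/3 --
    RT 30: heading 314 -> 284
    RT 180: heading 284 -> 104
    -- iteration 3/3 --
    RT 30: heading 104 -> 74
    RT 180: heading 74 -> 254
  ]
  -- iteration 2/4 --
  RT 60: heading 254 -> 194
  LT 150: heading 194 -> 344
  RT 151: heading 344 -> 193
  REPEAT 3 [
    -- iteration 1/3 --
    RT 30: heading 193 -> 163
    RT 180: heading 163 -> 343
    -- iteration 2/3 --
    RT 30: heading 343 -> 313
    RT 180: heading 313 -> 133
    -- iteration 3/3 --
    RT 30: heading 133 -> 103
    RT 180: heading 103 -> 283
  ]
  -- iteration 3/4 --
  RT 60: heading 283 -> 223
  LT 150: heading 223 -> 13
  RT 151: heading 13 -> 222
  REPEAT 3 [
    -- iteration 1/3 --
    RT 30: heading 222 -> 192
    RT 180: heading 192 -> 12
    -- iteration 2/3 --
    RT 30: heading 12 -> 342
    RT 180: heading 342 -> 162
    -- iteration 3/3 --
    RT 30: heading 162 -> 132
    RT 180: heading 132 -> 312
  ]
  -- iteration 4/4 --
  RT 60: heading 312 -> 252
  LT 150: heading 252 -> 42
  RT 151: heading 42 -> 251
  REPEAT 3 [
    -- iteration 1/3 --
    RT 30: heading 251 -> 221
    RT 180: heading 221 -> 41
    -- iteration 2/3 --
    RT 30: heading 41 -> 11
    RT 180: heading 11 -> 191
    -- iteration 3/3 --
    RT 30: heading 191 -> 161
    RT 180: heading 161 -> 341
  ]
]
BK 3.5: (-7.596,-12.596) -> (-10.906,-11.457) [heading=341, draw]
RT 180: heading 341 -> 161
Final: pos=(-10.906,-11.457), heading=161, 2 segment(s) drawn
Segments drawn: 2

Answer: 2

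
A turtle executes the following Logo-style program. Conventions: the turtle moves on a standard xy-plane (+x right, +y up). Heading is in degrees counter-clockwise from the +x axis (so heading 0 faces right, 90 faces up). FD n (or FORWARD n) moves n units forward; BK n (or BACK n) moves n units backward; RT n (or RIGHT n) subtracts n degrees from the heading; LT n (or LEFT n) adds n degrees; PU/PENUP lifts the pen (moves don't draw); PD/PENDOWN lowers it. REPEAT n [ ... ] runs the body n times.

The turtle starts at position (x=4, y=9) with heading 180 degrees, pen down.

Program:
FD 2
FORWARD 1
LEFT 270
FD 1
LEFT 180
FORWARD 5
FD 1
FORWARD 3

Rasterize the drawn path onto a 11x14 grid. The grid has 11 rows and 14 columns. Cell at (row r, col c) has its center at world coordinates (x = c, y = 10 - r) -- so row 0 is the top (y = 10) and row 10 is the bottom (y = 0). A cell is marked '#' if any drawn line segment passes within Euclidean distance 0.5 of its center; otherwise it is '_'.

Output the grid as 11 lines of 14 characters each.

Answer: _#____________
_####_________
_#____________
_#____________
_#____________
_#____________
_#____________
_#____________
_#____________
_#____________
______________

Derivation:
Segment 0: (4,9) -> (2,9)
Segment 1: (2,9) -> (1,9)
Segment 2: (1,9) -> (1,10)
Segment 3: (1,10) -> (1,5)
Segment 4: (1,5) -> (1,4)
Segment 5: (1,4) -> (1,1)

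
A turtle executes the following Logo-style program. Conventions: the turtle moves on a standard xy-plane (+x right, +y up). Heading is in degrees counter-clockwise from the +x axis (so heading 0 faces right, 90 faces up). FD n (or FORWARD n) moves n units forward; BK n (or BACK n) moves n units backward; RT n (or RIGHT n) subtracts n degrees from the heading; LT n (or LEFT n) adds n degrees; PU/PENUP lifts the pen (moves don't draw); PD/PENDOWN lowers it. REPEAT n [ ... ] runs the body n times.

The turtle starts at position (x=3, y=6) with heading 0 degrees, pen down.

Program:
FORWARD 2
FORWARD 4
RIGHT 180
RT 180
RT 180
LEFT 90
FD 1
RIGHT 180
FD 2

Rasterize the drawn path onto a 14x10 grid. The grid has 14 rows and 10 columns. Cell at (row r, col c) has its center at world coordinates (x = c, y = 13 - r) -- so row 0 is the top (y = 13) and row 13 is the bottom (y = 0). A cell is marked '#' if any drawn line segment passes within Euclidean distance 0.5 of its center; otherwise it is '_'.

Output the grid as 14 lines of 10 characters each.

Answer: __________
__________
__________
__________
__________
__________
_________#
___#######
_________#
__________
__________
__________
__________
__________

Derivation:
Segment 0: (3,6) -> (5,6)
Segment 1: (5,6) -> (9,6)
Segment 2: (9,6) -> (9,5)
Segment 3: (9,5) -> (9,7)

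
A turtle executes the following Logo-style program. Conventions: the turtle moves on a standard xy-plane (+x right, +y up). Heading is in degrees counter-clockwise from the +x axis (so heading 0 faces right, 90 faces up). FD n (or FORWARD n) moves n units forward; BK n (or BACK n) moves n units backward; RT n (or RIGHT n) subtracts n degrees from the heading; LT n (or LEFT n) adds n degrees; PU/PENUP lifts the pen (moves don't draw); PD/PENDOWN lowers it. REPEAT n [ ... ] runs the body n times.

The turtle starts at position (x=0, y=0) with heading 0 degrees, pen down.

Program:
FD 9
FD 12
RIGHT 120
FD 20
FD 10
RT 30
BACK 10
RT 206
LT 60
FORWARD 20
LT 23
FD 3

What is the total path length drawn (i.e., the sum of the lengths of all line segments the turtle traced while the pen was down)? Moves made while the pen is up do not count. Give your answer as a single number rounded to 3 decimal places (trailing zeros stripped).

Answer: 84

Derivation:
Executing turtle program step by step:
Start: pos=(0,0), heading=0, pen down
FD 9: (0,0) -> (9,0) [heading=0, draw]
FD 12: (9,0) -> (21,0) [heading=0, draw]
RT 120: heading 0 -> 240
FD 20: (21,0) -> (11,-17.321) [heading=240, draw]
FD 10: (11,-17.321) -> (6,-25.981) [heading=240, draw]
RT 30: heading 240 -> 210
BK 10: (6,-25.981) -> (14.66,-20.981) [heading=210, draw]
RT 206: heading 210 -> 4
LT 60: heading 4 -> 64
FD 20: (14.66,-20.981) -> (23.428,-3.005) [heading=64, draw]
LT 23: heading 64 -> 87
FD 3: (23.428,-3.005) -> (23.585,-0.009) [heading=87, draw]
Final: pos=(23.585,-0.009), heading=87, 7 segment(s) drawn

Segment lengths:
  seg 1: (0,0) -> (9,0), length = 9
  seg 2: (9,0) -> (21,0), length = 12
  seg 3: (21,0) -> (11,-17.321), length = 20
  seg 4: (11,-17.321) -> (6,-25.981), length = 10
  seg 5: (6,-25.981) -> (14.66,-20.981), length = 10
  seg 6: (14.66,-20.981) -> (23.428,-3.005), length = 20
  seg 7: (23.428,-3.005) -> (23.585,-0.009), length = 3
Total = 84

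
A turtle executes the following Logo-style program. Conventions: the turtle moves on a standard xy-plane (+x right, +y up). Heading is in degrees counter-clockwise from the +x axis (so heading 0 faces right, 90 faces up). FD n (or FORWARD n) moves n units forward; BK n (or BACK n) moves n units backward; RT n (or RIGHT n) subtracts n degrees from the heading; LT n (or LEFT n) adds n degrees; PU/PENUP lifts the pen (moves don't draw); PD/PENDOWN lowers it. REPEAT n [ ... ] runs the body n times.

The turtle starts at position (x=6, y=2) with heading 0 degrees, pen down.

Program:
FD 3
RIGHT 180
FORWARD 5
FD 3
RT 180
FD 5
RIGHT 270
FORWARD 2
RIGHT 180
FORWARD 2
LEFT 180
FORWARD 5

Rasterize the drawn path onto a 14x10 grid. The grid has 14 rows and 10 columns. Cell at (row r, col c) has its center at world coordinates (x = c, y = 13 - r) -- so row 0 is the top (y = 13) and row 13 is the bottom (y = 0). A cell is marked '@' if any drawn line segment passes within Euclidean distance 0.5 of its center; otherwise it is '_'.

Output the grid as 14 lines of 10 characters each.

Segment 0: (6,2) -> (9,2)
Segment 1: (9,2) -> (4,2)
Segment 2: (4,2) -> (1,2)
Segment 3: (1,2) -> (6,2)
Segment 4: (6,2) -> (6,4)
Segment 5: (6,4) -> (6,2)
Segment 6: (6,2) -> (6,7)

Answer: __________
__________
__________
__________
__________
__________
______@___
______@___
______@___
______@___
______@___
_@@@@@@@@@
__________
__________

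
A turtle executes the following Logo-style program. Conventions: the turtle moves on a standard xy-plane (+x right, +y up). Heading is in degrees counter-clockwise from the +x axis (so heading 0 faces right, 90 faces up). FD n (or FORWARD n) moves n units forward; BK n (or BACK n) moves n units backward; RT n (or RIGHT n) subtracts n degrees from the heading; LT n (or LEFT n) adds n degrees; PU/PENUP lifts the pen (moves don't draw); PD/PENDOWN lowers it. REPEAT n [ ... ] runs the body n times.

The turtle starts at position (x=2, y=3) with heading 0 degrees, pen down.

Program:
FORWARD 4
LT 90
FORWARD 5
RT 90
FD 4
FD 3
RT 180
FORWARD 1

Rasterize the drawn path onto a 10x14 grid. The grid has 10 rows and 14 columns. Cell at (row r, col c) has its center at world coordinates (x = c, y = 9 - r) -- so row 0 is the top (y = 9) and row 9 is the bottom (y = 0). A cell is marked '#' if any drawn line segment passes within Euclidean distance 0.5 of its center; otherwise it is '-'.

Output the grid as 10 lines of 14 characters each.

Segment 0: (2,3) -> (6,3)
Segment 1: (6,3) -> (6,8)
Segment 2: (6,8) -> (10,8)
Segment 3: (10,8) -> (13,8)
Segment 4: (13,8) -> (12,8)

Answer: --------------
------########
------#-------
------#-------
------#-------
------#-------
--#####-------
--------------
--------------
--------------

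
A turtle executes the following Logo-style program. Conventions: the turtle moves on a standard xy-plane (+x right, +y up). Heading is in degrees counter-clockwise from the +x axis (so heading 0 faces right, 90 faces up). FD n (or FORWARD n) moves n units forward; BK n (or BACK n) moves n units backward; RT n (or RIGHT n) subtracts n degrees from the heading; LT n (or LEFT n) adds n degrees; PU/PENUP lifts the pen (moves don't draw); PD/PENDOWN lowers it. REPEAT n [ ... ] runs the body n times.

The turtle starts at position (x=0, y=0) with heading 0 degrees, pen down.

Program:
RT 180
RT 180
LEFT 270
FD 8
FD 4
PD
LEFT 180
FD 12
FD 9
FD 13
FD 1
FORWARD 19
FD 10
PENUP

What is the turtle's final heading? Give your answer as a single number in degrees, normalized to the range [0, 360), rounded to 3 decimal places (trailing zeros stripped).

Answer: 90

Derivation:
Executing turtle program step by step:
Start: pos=(0,0), heading=0, pen down
RT 180: heading 0 -> 180
RT 180: heading 180 -> 0
LT 270: heading 0 -> 270
FD 8: (0,0) -> (0,-8) [heading=270, draw]
FD 4: (0,-8) -> (0,-12) [heading=270, draw]
PD: pen down
LT 180: heading 270 -> 90
FD 12: (0,-12) -> (0,0) [heading=90, draw]
FD 9: (0,0) -> (0,9) [heading=90, draw]
FD 13: (0,9) -> (0,22) [heading=90, draw]
FD 1: (0,22) -> (0,23) [heading=90, draw]
FD 19: (0,23) -> (0,42) [heading=90, draw]
FD 10: (0,42) -> (0,52) [heading=90, draw]
PU: pen up
Final: pos=(0,52), heading=90, 8 segment(s) drawn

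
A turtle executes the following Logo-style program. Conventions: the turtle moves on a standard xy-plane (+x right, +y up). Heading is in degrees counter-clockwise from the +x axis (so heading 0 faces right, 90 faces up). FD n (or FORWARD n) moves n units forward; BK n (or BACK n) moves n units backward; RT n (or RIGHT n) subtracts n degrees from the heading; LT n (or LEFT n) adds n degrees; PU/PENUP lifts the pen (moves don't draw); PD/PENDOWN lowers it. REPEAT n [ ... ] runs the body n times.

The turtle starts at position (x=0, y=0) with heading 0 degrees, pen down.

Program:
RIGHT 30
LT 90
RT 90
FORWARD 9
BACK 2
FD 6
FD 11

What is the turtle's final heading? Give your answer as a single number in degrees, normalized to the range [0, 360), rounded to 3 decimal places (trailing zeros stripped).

Executing turtle program step by step:
Start: pos=(0,0), heading=0, pen down
RT 30: heading 0 -> 330
LT 90: heading 330 -> 60
RT 90: heading 60 -> 330
FD 9: (0,0) -> (7.794,-4.5) [heading=330, draw]
BK 2: (7.794,-4.5) -> (6.062,-3.5) [heading=330, draw]
FD 6: (6.062,-3.5) -> (11.258,-6.5) [heading=330, draw]
FD 11: (11.258,-6.5) -> (20.785,-12) [heading=330, draw]
Final: pos=(20.785,-12), heading=330, 4 segment(s) drawn

Answer: 330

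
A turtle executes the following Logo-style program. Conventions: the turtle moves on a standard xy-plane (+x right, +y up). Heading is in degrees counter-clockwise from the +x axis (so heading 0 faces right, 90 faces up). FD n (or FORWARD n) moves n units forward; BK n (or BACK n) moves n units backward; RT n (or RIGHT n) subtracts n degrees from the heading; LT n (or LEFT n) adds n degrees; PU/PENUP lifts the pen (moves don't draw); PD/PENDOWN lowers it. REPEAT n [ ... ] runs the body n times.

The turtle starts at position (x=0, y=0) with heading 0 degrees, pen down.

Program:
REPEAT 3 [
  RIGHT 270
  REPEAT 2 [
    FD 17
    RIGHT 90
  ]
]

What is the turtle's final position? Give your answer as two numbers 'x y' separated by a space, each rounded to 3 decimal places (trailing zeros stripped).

Answer: 17 -17

Derivation:
Executing turtle program step by step:
Start: pos=(0,0), heading=0, pen down
REPEAT 3 [
  -- iteration 1/3 --
  RT 270: heading 0 -> 90
  REPEAT 2 [
    -- iteration 1/2 --
    FD 17: (0,0) -> (0,17) [heading=90, draw]
    RT 90: heading 90 -> 0
    -- iteration 2/2 --
    FD 17: (0,17) -> (17,17) [heading=0, draw]
    RT 90: heading 0 -> 270
  ]
  -- iteration 2/3 --
  RT 270: heading 270 -> 0
  REPEAT 2 [
    -- iteration 1/2 --
    FD 17: (17,17) -> (34,17) [heading=0, draw]
    RT 90: heading 0 -> 270
    -- iteration 2/2 --
    FD 17: (34,17) -> (34,0) [heading=270, draw]
    RT 90: heading 270 -> 180
  ]
  -- iteration 3/3 --
  RT 270: heading 180 -> 270
  REPEAT 2 [
    -- iteration 1/2 --
    FD 17: (34,0) -> (34,-17) [heading=270, draw]
    RT 90: heading 270 -> 180
    -- iteration 2/2 --
    FD 17: (34,-17) -> (17,-17) [heading=180, draw]
    RT 90: heading 180 -> 90
  ]
]
Final: pos=(17,-17), heading=90, 6 segment(s) drawn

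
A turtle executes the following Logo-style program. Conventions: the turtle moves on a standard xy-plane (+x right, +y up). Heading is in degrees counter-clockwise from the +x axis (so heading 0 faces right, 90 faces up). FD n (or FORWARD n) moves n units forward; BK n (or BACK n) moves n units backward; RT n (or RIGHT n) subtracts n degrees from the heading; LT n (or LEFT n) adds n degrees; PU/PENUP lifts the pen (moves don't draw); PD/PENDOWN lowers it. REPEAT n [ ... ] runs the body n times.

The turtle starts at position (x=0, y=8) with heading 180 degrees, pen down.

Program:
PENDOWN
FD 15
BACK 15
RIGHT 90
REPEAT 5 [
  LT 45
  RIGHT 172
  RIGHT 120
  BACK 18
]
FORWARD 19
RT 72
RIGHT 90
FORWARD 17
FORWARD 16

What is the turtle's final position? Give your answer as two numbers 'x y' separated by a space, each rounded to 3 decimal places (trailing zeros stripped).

Executing turtle program step by step:
Start: pos=(0,8), heading=180, pen down
PD: pen down
FD 15: (0,8) -> (-15,8) [heading=180, draw]
BK 15: (-15,8) -> (0,8) [heading=180, draw]
RT 90: heading 180 -> 90
REPEAT 5 [
  -- iteration 1/5 --
  LT 45: heading 90 -> 135
  RT 172: heading 135 -> 323
  RT 120: heading 323 -> 203
  BK 18: (0,8) -> (16.569,15.033) [heading=203, draw]
  -- iteration 2/5 --
  LT 45: heading 203 -> 248
  RT 172: heading 248 -> 76
  RT 120: heading 76 -> 316
  BK 18: (16.569,15.033) -> (3.621,27.537) [heading=316, draw]
  -- iteration 3/5 --
  LT 45: heading 316 -> 1
  RT 172: heading 1 -> 189
  RT 120: heading 189 -> 69
  BK 18: (3.621,27.537) -> (-2.83,10.733) [heading=69, draw]
  -- iteration 4/5 --
  LT 45: heading 69 -> 114
  RT 172: heading 114 -> 302
  RT 120: heading 302 -> 182
  BK 18: (-2.83,10.733) -> (15.159,11.361) [heading=182, draw]
  -- iteration 5/5 --
  LT 45: heading 182 -> 227
  RT 172: heading 227 -> 55
  RT 120: heading 55 -> 295
  BK 18: (15.159,11.361) -> (7.552,27.674) [heading=295, draw]
]
FD 19: (7.552,27.674) -> (15.582,10.454) [heading=295, draw]
RT 72: heading 295 -> 223
RT 90: heading 223 -> 133
FD 17: (15.582,10.454) -> (3.988,22.887) [heading=133, draw]
FD 16: (3.988,22.887) -> (-6.924,34.589) [heading=133, draw]
Final: pos=(-6.924,34.589), heading=133, 10 segment(s) drawn

Answer: -6.924 34.589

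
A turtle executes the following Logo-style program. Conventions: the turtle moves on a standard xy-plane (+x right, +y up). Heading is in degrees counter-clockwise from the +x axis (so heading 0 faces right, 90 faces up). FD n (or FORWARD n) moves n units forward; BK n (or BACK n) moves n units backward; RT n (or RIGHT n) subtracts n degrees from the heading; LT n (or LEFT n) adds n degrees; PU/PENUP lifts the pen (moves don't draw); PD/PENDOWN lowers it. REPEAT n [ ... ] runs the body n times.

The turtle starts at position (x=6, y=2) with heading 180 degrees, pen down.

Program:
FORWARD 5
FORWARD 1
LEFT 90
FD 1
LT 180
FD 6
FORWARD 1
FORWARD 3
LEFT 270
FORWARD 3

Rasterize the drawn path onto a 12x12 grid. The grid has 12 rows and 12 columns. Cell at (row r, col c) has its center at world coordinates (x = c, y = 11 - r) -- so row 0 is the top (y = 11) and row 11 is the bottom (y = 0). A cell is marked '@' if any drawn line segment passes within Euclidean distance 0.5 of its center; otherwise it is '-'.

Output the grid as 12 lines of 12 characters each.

Answer: @@@@--------
@-----------
@-----------
@-----------
@-----------
@-----------
@-----------
@-----------
@-----------
@@@@@@@-----
@-----------
------------

Derivation:
Segment 0: (6,2) -> (1,2)
Segment 1: (1,2) -> (0,2)
Segment 2: (0,2) -> (-0,1)
Segment 3: (-0,1) -> (0,7)
Segment 4: (0,7) -> (0,8)
Segment 5: (0,8) -> (0,11)
Segment 6: (0,11) -> (3,11)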